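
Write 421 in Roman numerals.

Convert 421 to Roman numerals:
  421 contains 1×400 (CD)
  21 contains 2×10 (XX)
  1 contains 1×1 (I)

CDXXI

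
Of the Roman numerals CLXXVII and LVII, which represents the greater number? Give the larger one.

CLXXVII = 177
LVII = 57
177 is larger

CLXXVII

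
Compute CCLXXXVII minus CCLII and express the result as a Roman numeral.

CCLXXXVII = 287
CCLII = 252
287 - 252 = 35

XXXV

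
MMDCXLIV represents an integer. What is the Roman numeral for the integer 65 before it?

MMDCXLIV = 2644
2644 - 65 = 2579

MMDLXXIX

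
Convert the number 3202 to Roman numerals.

Convert 3202 to Roman numerals:
  3202 contains 3×1000 (MMM)
  202 contains 2×100 (CC)
  2 contains 2×1 (II)

MMMCCII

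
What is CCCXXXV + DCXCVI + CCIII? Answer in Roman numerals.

CCCXXXV = 335, DCXCVI = 696, CCIII = 203
335 + 696 = 1031
1031 + 203 = 1234

MCCXXXIV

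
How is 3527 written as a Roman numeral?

Convert 3527 to Roman numerals:
  3527 contains 3×1000 (MMM)
  527 contains 1×500 (D)
  27 contains 2×10 (XX)
  7 contains 1×5 (V)
  2 contains 2×1 (II)

MMMDXXVII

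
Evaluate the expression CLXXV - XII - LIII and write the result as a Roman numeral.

CLXXV = 175, XII = 12, LIII = 53
175 - 12 = 163
163 - 53 = 110

CX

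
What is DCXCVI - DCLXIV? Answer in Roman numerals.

DCXCVI = 696
DCLXIV = 664
696 - 664 = 32

XXXII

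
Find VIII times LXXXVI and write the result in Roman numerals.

VIII = 8
LXXXVI = 86
8 × 86 = 688

DCLXXXVIII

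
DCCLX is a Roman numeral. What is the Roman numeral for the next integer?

DCCLX = 760, so the next integer is 760 + 1 = 761

DCCLXI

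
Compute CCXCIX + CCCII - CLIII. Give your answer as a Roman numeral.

CCXCIX = 299, CCCII = 302, CLIII = 153
299 + 302 = 601
601 - 153 = 448

CDXLVIII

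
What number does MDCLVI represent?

MDCLVI: M=1000, D=500, C=100, L=50, V=5, I=1
1000 + 500 + 100 + 50 + 5 + 1 = 1656

1656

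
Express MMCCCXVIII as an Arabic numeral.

MMCCCXVIII: M=1000, M=1000, C=100, C=100, C=100, X=10, V=5, I=1, I=1, I=1
1000 + 1000 + 100 + 100 + 100 + 10 + 5 + 1 + 1 + 1 = 2318

2318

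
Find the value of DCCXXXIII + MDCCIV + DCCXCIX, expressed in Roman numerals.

DCCXXXIII = 733, MDCCIV = 1704, DCCXCIX = 799
733 + 1704 = 2437
2437 + 799 = 3236

MMMCCXXXVI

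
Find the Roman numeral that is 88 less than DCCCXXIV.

DCCCXXIV = 824
824 - 88 = 736

DCCXXXVI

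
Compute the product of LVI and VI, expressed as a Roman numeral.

LVI = 56
VI = 6
56 × 6 = 336

CCCXXXVI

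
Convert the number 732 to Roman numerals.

Convert 732 to Roman numerals:
  732 contains 1×500 (D)
  232 contains 2×100 (CC)
  32 contains 3×10 (XXX)
  2 contains 2×1 (II)

DCCXXXII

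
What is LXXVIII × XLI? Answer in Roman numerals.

LXXVIII = 78
XLI = 41
78 × 41 = 3198

MMMCXCVIII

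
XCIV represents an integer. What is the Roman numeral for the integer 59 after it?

XCIV = 94
94 + 59 = 153

CLIII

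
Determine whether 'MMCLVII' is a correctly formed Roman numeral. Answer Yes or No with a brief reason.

'MMCLVII': Check the rules: uses only the symbols I, V, X, L, C, D, M; no symbol is repeated more than three times in a row; V, L and D each appear at most once; no smaller symbol precedes a larger one (values never increase from left to right). Value: M (1000) + M (1000) + C (100) + L (50) + V (5) + I (1) + I (1) = 2157. So it is a valid standard Roman numeral.

Yes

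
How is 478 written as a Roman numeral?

Convert 478 to Roman numerals:
  478 contains 1×400 (CD)
  78 contains 1×50 (L)
  28 contains 2×10 (XX)
  8 contains 1×5 (V)
  3 contains 3×1 (III)

CDLXXVIII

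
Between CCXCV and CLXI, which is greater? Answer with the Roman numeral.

CCXCV = 295
CLXI = 161
295 is larger

CCXCV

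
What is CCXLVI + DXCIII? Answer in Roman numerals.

CCXLVI = 246
DXCIII = 593
246 + 593 = 839

DCCCXXXIX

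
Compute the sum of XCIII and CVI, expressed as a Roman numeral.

XCIII = 93
CVI = 106
93 + 106 = 199

CXCIX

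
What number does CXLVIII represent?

CXLVIII: C=100, XL=40, V=5, I=1, I=1, I=1
100 + 40 + 5 + 1 + 1 + 1 = 148

148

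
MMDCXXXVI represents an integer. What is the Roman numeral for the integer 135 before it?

MMDCXXXVI = 2636
2636 - 135 = 2501

MMDI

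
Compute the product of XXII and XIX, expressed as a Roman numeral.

XXII = 22
XIX = 19
22 × 19 = 418

CDXVIII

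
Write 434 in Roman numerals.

Convert 434 to Roman numerals:
  434 contains 1×400 (CD)
  34 contains 3×10 (XXX)
  4 contains 1×4 (IV)

CDXXXIV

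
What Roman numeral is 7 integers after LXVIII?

LXVIII = 68
68 + 7 = 75

LXXV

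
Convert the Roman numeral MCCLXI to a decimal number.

MCCLXI: M=1000, C=100, C=100, L=50, X=10, I=1
1000 + 100 + 100 + 50 + 10 + 1 = 1261

1261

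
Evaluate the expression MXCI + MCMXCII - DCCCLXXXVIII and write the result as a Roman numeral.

MXCI = 1091, MCMXCII = 1992, DCCCLXXXVIII = 888
1091 + 1992 = 3083
3083 - 888 = 2195

MMCXCV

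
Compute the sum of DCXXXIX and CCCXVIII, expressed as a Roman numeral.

DCXXXIX = 639
CCCXVIII = 318
639 + 318 = 957

CMLVII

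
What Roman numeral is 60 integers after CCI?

CCI = 201
201 + 60 = 261

CCLXI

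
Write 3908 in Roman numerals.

Convert 3908 to Roman numerals:
  3908 contains 3×1000 (MMM)
  908 contains 1×900 (CM)
  8 contains 1×5 (V)
  3 contains 3×1 (III)

MMMCMVIII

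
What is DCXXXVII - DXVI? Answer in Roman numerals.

DCXXXVII = 637
DXVI = 516
637 - 516 = 121

CXXI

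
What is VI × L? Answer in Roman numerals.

VI = 6
L = 50
6 × 50 = 300

CCC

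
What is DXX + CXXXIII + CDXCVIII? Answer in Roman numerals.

DXX = 520, CXXXIII = 133, CDXCVIII = 498
520 + 133 = 653
653 + 498 = 1151

MCLI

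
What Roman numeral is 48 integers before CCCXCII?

CCCXCII = 392
392 - 48 = 344

CCCXLIV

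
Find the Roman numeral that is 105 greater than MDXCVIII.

MDXCVIII = 1598
1598 + 105 = 1703

MDCCIII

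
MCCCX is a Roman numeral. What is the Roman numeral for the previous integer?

MCCCX = 1310, so the previous integer is 1310 - 1 = 1309

MCCCIX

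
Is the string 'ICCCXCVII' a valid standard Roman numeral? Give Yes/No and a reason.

'ICCCXCVII': Invalid subtractive combination: IC

No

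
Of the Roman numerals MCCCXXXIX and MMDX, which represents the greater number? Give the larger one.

MCCCXXXIX = 1339
MMDX = 2510
2510 is larger

MMDX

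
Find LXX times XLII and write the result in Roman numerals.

LXX = 70
XLII = 42
70 × 42 = 2940

MMCMXL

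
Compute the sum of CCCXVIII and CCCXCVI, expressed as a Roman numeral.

CCCXVIII = 318
CCCXCVI = 396
318 + 396 = 714

DCCXIV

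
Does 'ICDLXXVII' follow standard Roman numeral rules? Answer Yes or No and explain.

'ICDLXXVII': Invalid subtractive combination: IC

No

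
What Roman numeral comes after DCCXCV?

DCCXCV = 795, so the next integer is 795 + 1 = 796

DCCXCVI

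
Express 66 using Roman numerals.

Convert 66 to Roman numerals:
  66 contains 1×50 (L)
  16 contains 1×10 (X)
  6 contains 1×5 (V)
  1 contains 1×1 (I)

LXVI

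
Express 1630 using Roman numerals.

Convert 1630 to Roman numerals:
  1630 contains 1×1000 (M)
  630 contains 1×500 (D)
  130 contains 1×100 (C)
  30 contains 3×10 (XXX)

MDCXXX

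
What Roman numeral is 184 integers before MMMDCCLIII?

MMMDCCLIII = 3753
3753 - 184 = 3569

MMMDLXIX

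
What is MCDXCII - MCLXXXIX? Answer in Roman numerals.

MCDXCII = 1492
MCLXXXIX = 1189
1492 - 1189 = 303

CCCIII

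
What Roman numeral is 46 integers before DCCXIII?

DCCXIII = 713
713 - 46 = 667

DCLXVII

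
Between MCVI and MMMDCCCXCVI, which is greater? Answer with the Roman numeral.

MCVI = 1106
MMMDCCCXCVI = 3896
3896 is larger

MMMDCCCXCVI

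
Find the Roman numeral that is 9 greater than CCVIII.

CCVIII = 208
208 + 9 = 217

CCXVII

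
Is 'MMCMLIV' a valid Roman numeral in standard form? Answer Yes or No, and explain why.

'MMCMLIV': Check the rules: uses only the symbols I, V, X, L, C, D, M; no symbol is repeated more than three times in a row; V, L and D each appear at most once; the only places a smaller symbol precedes a larger one are the allowed subtractive pairs CM, IV, the symbol right after such a pair (if any) is smaller than the pair's first symbol, and otherwise the values never increase from left to right. Value: M (1000) + M (1000) + CM (900) + L (50) + IV (4) = 2954. So it is a valid standard Roman numeral.

Yes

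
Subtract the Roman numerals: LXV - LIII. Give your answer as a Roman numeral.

LXV = 65
LIII = 53
65 - 53 = 12

XII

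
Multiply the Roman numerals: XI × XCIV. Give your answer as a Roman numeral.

XI = 11
XCIV = 94
11 × 94 = 1034

MXXXIV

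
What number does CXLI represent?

CXLI: C=100, XL=40, I=1
100 + 40 + 1 = 141

141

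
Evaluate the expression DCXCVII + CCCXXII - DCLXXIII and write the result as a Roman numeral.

DCXCVII = 697, CCCXXII = 322, DCLXXIII = 673
697 + 322 = 1019
1019 - 673 = 346

CCCXLVI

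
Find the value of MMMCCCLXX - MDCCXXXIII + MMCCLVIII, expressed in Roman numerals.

MMMCCCLXX = 3370, MDCCXXXIII = 1733, MMCCLVIII = 2258
3370 - 1733 = 1637
1637 + 2258 = 3895

MMMDCCCXCV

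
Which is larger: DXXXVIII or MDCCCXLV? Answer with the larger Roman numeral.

DXXXVIII = 538
MDCCCXLV = 1845
1845 is larger

MDCCCXLV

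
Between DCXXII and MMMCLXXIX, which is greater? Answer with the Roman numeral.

DCXXII = 622
MMMCLXXIX = 3179
3179 is larger

MMMCLXXIX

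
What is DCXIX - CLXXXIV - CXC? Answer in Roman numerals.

DCXIX = 619, CLXXXIV = 184, CXC = 190
619 - 184 = 435
435 - 190 = 245

CCXLV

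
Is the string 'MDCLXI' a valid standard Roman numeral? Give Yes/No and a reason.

'MDCLXI': Check the rules: uses only the symbols I, V, X, L, C, D, M; no symbol is repeated more than three times in a row; V, L and D each appear at most once; no smaller symbol precedes a larger one (values never increase from left to right). Value: M (1000) + D (500) + C (100) + L (50) + X (10) + I (1) = 1661. So it is a valid standard Roman numeral.

Yes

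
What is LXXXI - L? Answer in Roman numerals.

LXXXI = 81
L = 50
81 - 50 = 31

XXXI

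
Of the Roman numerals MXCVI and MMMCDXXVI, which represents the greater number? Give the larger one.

MXCVI = 1096
MMMCDXXVI = 3426
3426 is larger

MMMCDXXVI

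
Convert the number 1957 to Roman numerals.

Convert 1957 to Roman numerals:
  1957 contains 1×1000 (M)
  957 contains 1×900 (CM)
  57 contains 1×50 (L)
  7 contains 1×5 (V)
  2 contains 2×1 (II)

MCMLVII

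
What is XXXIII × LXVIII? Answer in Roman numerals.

XXXIII = 33
LXVIII = 68
33 × 68 = 2244

MMCCXLIV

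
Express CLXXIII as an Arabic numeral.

CLXXIII: C=100, L=50, X=10, X=10, I=1, I=1, I=1
100 + 50 + 10 + 10 + 1 + 1 + 1 = 173

173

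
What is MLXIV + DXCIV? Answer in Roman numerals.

MLXIV = 1064
DXCIV = 594
1064 + 594 = 1658

MDCLVIII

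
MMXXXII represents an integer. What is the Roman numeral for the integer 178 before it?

MMXXXII = 2032
2032 - 178 = 1854

MDCCCLIV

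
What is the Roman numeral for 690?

Convert 690 to Roman numerals:
  690 contains 1×500 (D)
  190 contains 1×100 (C)
  90 contains 1×90 (XC)

DCXC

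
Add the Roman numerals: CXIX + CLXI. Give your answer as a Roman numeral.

CXIX = 119
CLXI = 161
119 + 161 = 280

CCLXXX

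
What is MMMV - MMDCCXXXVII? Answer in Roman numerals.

MMMV = 3005
MMDCCXXXVII = 2737
3005 - 2737 = 268

CCLXVIII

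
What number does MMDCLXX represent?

MMDCLXX: M=1000, M=1000, D=500, C=100, L=50, X=10, X=10
1000 + 1000 + 500 + 100 + 50 + 10 + 10 = 2670

2670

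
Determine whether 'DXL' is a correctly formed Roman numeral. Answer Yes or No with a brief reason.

'DXL': Check the rules: uses only the symbols I, V, X, L, C, D, M; no symbol is repeated more than three times in a row; V, L and D each appear at most once; the only place a smaller symbol precedes a larger one is the allowed subtractive pair XL, the symbol right after such a pair (if any) is smaller than the pair's first symbol, and otherwise the values never increase from left to right. Value: D (500) + XL (40) = 540. So it is a valid standard Roman numeral.

Yes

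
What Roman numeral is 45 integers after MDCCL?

MDCCL = 1750
1750 + 45 = 1795

MDCCXCV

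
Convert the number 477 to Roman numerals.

Convert 477 to Roman numerals:
  477 contains 1×400 (CD)
  77 contains 1×50 (L)
  27 contains 2×10 (XX)
  7 contains 1×5 (V)
  2 contains 2×1 (II)

CDLXXVII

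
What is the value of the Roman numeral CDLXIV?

CDLXIV: CD=400, L=50, X=10, IV=4
400 + 50 + 10 + 4 = 464

464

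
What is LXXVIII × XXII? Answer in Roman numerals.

LXXVIII = 78
XXII = 22
78 × 22 = 1716

MDCCXVI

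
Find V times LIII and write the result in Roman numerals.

V = 5
LIII = 53
5 × 53 = 265

CCLXV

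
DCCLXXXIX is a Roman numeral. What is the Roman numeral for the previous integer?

DCCLXXXIX = 789, so the previous integer is 789 - 1 = 788

DCCLXXXVIII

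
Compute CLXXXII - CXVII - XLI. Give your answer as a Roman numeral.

CLXXXII = 182, CXVII = 117, XLI = 41
182 - 117 = 65
65 - 41 = 24

XXIV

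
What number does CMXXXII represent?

CMXXXII: CM=900, X=10, X=10, X=10, I=1, I=1
900 + 10 + 10 + 10 + 1 + 1 = 932

932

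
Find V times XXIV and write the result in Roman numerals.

V = 5
XXIV = 24
5 × 24 = 120

CXX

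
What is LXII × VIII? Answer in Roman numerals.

LXII = 62
VIII = 8
62 × 8 = 496

CDXCVI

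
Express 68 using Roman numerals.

Convert 68 to Roman numerals:
  68 contains 1×50 (L)
  18 contains 1×10 (X)
  8 contains 1×5 (V)
  3 contains 3×1 (III)

LXVIII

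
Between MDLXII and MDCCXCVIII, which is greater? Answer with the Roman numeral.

MDLXII = 1562
MDCCXCVIII = 1798
1798 is larger

MDCCXCVIII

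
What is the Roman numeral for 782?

Convert 782 to Roman numerals:
  782 contains 1×500 (D)
  282 contains 2×100 (CC)
  82 contains 1×50 (L)
  32 contains 3×10 (XXX)
  2 contains 2×1 (II)

DCCLXXXII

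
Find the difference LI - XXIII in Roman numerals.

LI = 51
XXIII = 23
51 - 23 = 28

XXVIII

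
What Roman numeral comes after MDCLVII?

MDCLVII = 1657; next is 1658

MDCLVIII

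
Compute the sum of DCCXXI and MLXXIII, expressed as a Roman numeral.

DCCXXI = 721
MLXXIII = 1073
721 + 1073 = 1794

MDCCXCIV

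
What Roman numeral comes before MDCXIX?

MDCXIX = 1619, so the previous integer is 1619 - 1 = 1618

MDCXVIII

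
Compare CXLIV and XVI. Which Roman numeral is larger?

CXLIV = 144
XVI = 16
144 is larger

CXLIV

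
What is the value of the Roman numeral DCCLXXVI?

DCCLXXVI: D=500, C=100, C=100, L=50, X=10, X=10, V=5, I=1
500 + 100 + 100 + 50 + 10 + 10 + 5 + 1 = 776

776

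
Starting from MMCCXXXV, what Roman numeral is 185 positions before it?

MMCCXXXV = 2235
2235 - 185 = 2050

MML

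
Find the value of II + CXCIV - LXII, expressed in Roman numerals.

II = 2, CXCIV = 194, LXII = 62
2 + 194 = 196
196 - 62 = 134

CXXXIV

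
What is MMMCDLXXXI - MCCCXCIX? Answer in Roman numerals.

MMMCDLXXXI = 3481
MCCCXCIX = 1399
3481 - 1399 = 2082

MMLXXXII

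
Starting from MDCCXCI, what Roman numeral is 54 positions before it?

MDCCXCI = 1791
1791 - 54 = 1737

MDCCXXXVII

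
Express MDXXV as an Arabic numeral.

MDXXV: M=1000, D=500, X=10, X=10, V=5
1000 + 500 + 10 + 10 + 5 = 1525

1525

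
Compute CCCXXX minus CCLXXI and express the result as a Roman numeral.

CCCXXX = 330
CCLXXI = 271
330 - 271 = 59

LIX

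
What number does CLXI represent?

CLXI: C=100, L=50, X=10, I=1
100 + 50 + 10 + 1 = 161

161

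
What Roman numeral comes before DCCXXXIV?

DCCXXXIV = 734; previous is 733

DCCXXXIII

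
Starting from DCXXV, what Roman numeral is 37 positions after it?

DCXXV = 625
625 + 37 = 662

DCLXII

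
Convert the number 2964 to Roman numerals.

Convert 2964 to Roman numerals:
  2964 contains 2×1000 (MM)
  964 contains 1×900 (CM)
  64 contains 1×50 (L)
  14 contains 1×10 (X)
  4 contains 1×4 (IV)

MMCMLXIV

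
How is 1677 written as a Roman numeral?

Convert 1677 to Roman numerals:
  1677 contains 1×1000 (M)
  677 contains 1×500 (D)
  177 contains 1×100 (C)
  77 contains 1×50 (L)
  27 contains 2×10 (XX)
  7 contains 1×5 (V)
  2 contains 2×1 (II)

MDCLXXVII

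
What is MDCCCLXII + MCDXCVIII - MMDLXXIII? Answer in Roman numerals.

MDCCCLXII = 1862, MCDXCVIII = 1498, MMDLXXIII = 2573
1862 + 1498 = 3360
3360 - 2573 = 787

DCCLXXXVII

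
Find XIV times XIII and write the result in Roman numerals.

XIV = 14
XIII = 13
14 × 13 = 182

CLXXXII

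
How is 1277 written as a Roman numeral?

Convert 1277 to Roman numerals:
  1277 contains 1×1000 (M)
  277 contains 2×100 (CC)
  77 contains 1×50 (L)
  27 contains 2×10 (XX)
  7 contains 1×5 (V)
  2 contains 2×1 (II)

MCCLXXVII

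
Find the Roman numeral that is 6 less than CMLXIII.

CMLXIII = 963
963 - 6 = 957

CMLVII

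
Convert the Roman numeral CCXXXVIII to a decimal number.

CCXXXVIII: C=100, C=100, X=10, X=10, X=10, V=5, I=1, I=1, I=1
100 + 100 + 10 + 10 + 10 + 5 + 1 + 1 + 1 = 238

238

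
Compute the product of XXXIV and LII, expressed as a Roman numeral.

XXXIV = 34
LII = 52
34 × 52 = 1768

MDCCLXVIII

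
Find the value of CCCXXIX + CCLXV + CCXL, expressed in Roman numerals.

CCCXXIX = 329, CCLXV = 265, CCXL = 240
329 + 265 = 594
594 + 240 = 834

DCCCXXXIV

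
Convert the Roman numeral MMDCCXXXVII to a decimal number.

MMDCCXXXVII: M=1000, M=1000, D=500, C=100, C=100, X=10, X=10, X=10, V=5, I=1, I=1
1000 + 1000 + 500 + 100 + 100 + 10 + 10 + 10 + 5 + 1 + 1 = 2737

2737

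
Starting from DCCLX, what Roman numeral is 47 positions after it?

DCCLX = 760
760 + 47 = 807

DCCCVII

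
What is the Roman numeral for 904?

Convert 904 to Roman numerals:
  904 contains 1×900 (CM)
  4 contains 1×4 (IV)

CMIV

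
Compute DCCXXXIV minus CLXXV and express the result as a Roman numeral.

DCCXXXIV = 734
CLXXV = 175
734 - 175 = 559

DLIX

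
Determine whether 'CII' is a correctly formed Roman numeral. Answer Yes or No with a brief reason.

'CII': Check the rules: uses only the symbols I, V, X, L, C, D, M; no symbol is repeated more than three times in a row; V, L and D each appear at most once; no smaller symbol precedes a larger one (values never increase from left to right). Value: C (100) + I (1) + I (1) = 102. So it is a valid standard Roman numeral.

Yes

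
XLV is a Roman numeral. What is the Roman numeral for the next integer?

XLV = 45, so the next integer is 45 + 1 = 46

XLVI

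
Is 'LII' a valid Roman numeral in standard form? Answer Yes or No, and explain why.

'LII': Check the rules: uses only the symbols I, V, X, L, C, D, M; no symbol is repeated more than three times in a row; V, L and D each appear at most once; no smaller symbol precedes a larger one (values never increase from left to right). Value: L (50) + I (1) + I (1) = 52. So it is a valid standard Roman numeral.

Yes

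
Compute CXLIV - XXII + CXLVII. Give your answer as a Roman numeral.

CXLIV = 144, XXII = 22, CXLVII = 147
144 - 22 = 122
122 + 147 = 269

CCLXIX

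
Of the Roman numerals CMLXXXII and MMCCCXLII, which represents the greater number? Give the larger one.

CMLXXXII = 982
MMCCCXLII = 2342
2342 is larger

MMCCCXLII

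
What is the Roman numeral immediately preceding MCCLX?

MCCLX = 1260; previous is 1259

MCCLIX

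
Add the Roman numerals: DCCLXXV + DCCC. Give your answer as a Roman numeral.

DCCLXXV = 775
DCCC = 800
775 + 800 = 1575

MDLXXV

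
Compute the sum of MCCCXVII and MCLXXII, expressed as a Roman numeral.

MCCCXVII = 1317
MCLXXII = 1172
1317 + 1172 = 2489

MMCDLXXXIX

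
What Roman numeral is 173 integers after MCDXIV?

MCDXIV = 1414
1414 + 173 = 1587

MDLXXXVII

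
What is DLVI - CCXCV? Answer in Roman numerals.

DLVI = 556
CCXCV = 295
556 - 295 = 261

CCLXI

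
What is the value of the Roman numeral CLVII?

CLVII: C=100, L=50, V=5, I=1, I=1
100 + 50 + 5 + 1 + 1 = 157

157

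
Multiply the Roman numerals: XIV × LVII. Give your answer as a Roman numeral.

XIV = 14
LVII = 57
14 × 57 = 798

DCCXCVIII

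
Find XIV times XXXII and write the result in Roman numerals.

XIV = 14
XXXII = 32
14 × 32 = 448

CDXLVIII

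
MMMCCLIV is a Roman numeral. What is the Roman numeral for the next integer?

MMMCCLIV = 3254, so the next integer is 3254 + 1 = 3255

MMMCCLV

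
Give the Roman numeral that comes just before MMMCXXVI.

MMMCXXVI = 3126, so the previous integer is 3126 - 1 = 3125

MMMCXXV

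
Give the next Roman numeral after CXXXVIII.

CXXXVIII = 138, so the next integer is 138 + 1 = 139

CXXXIX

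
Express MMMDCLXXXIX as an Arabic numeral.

MMMDCLXXXIX: M=1000, M=1000, M=1000, D=500, C=100, L=50, X=10, X=10, X=10, IX=9
1000 + 1000 + 1000 + 500 + 100 + 50 + 10 + 10 + 10 + 9 = 3689

3689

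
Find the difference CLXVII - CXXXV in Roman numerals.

CLXVII = 167
CXXXV = 135
167 - 135 = 32

XXXII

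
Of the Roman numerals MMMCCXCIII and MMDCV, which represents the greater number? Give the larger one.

MMMCCXCIII = 3293
MMDCV = 2605
3293 is larger

MMMCCXCIII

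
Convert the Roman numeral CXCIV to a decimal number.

CXCIV: C=100, XC=90, IV=4
100 + 90 + 4 = 194

194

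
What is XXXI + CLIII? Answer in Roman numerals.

XXXI = 31
CLIII = 153
31 + 153 = 184

CLXXXIV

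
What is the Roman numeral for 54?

Convert 54 to Roman numerals:
  54 contains 1×50 (L)
  4 contains 1×4 (IV)

LIV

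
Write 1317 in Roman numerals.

Convert 1317 to Roman numerals:
  1317 contains 1×1000 (M)
  317 contains 3×100 (CCC)
  17 contains 1×10 (X)
  7 contains 1×5 (V)
  2 contains 2×1 (II)

MCCCXVII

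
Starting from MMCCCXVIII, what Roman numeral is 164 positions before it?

MMCCCXVIII = 2318
2318 - 164 = 2154

MMCLIV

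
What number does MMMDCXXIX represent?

MMMDCXXIX: M=1000, M=1000, M=1000, D=500, C=100, X=10, X=10, IX=9
1000 + 1000 + 1000 + 500 + 100 + 10 + 10 + 9 = 3629

3629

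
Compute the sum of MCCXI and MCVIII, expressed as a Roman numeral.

MCCXI = 1211
MCVIII = 1108
1211 + 1108 = 2319

MMCCCXIX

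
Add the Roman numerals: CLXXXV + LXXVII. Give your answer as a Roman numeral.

CLXXXV = 185
LXXVII = 77
185 + 77 = 262

CCLXII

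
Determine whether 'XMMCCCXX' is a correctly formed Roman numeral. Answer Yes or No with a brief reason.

'XMMCCCXX': Invalid subtractive combination: XM

No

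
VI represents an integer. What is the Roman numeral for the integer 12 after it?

VI = 6
6 + 12 = 18

XVIII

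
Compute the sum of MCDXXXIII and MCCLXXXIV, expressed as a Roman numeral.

MCDXXXIII = 1433
MCCLXXXIV = 1284
1433 + 1284 = 2717

MMDCCXVII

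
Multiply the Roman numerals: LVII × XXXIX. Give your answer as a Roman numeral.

LVII = 57
XXXIX = 39
57 × 39 = 2223

MMCCXXIII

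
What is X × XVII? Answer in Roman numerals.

X = 10
XVII = 17
10 × 17 = 170

CLXX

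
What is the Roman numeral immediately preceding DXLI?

DXLI = 541; previous is 540

DXL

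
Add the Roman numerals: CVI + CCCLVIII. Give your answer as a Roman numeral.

CVI = 106
CCCLVIII = 358
106 + 358 = 464

CDLXIV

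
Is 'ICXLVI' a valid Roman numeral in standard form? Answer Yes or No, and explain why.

'ICXLVI': Invalid subtractive combination: IC

No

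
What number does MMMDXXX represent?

MMMDXXX: M=1000, M=1000, M=1000, D=500, X=10, X=10, X=10
1000 + 1000 + 1000 + 500 + 10 + 10 + 10 = 3530

3530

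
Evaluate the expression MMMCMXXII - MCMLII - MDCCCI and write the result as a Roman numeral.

MMMCMXXII = 3922, MCMLII = 1952, MDCCCI = 1801
3922 - 1952 = 1970
1970 - 1801 = 169

CLXIX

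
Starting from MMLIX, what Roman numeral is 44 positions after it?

MMLIX = 2059
2059 + 44 = 2103

MMCIII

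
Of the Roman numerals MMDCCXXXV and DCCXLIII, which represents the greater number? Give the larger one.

MMDCCXXXV = 2735
DCCXLIII = 743
2735 is larger

MMDCCXXXV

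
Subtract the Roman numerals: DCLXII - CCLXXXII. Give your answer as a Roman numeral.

DCLXII = 662
CCLXXXII = 282
662 - 282 = 380

CCCLXXX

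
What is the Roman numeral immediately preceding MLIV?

MLIV = 1054; previous is 1053

MLIII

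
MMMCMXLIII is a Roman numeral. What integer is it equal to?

MMMCMXLIII: M=1000, M=1000, M=1000, CM=900, XL=40, I=1, I=1, I=1
1000 + 1000 + 1000 + 900 + 40 + 1 + 1 + 1 = 3943

3943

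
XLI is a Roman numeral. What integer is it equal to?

XLI: XL=40, I=1
40 + 1 = 41

41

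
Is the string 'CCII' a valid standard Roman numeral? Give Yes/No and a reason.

'CCII': Check the rules: uses only the symbols I, V, X, L, C, D, M; no symbol is repeated more than three times in a row; V, L and D each appear at most once; no smaller symbol precedes a larger one (values never increase from left to right). Value: C (100) + C (100) + I (1) + I (1) = 202. So it is a valid standard Roman numeral.

Yes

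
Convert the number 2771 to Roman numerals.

Convert 2771 to Roman numerals:
  2771 contains 2×1000 (MM)
  771 contains 1×500 (D)
  271 contains 2×100 (CC)
  71 contains 1×50 (L)
  21 contains 2×10 (XX)
  1 contains 1×1 (I)

MMDCCLXXI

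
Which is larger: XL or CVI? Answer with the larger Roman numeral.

XL = 40
CVI = 106
106 is larger

CVI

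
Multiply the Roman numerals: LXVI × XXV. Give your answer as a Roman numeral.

LXVI = 66
XXV = 25
66 × 25 = 1650

MDCL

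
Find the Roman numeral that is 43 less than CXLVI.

CXLVI = 146
146 - 43 = 103

CIII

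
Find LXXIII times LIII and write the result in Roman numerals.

LXXIII = 73
LIII = 53
73 × 53 = 3869

MMMDCCCLXIX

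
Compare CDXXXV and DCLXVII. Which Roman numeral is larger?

CDXXXV = 435
DCLXVII = 667
667 is larger

DCLXVII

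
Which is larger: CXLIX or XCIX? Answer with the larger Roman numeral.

CXLIX = 149
XCIX = 99
149 is larger

CXLIX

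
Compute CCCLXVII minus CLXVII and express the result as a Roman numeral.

CCCLXVII = 367
CLXVII = 167
367 - 167 = 200

CC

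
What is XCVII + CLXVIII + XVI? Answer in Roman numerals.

XCVII = 97, CLXVIII = 168, XVI = 16
97 + 168 = 265
265 + 16 = 281

CCLXXXI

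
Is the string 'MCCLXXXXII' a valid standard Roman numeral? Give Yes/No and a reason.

'MCCLXXXXII': More than 3 consecutive X's

No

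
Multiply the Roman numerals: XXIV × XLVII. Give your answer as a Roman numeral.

XXIV = 24
XLVII = 47
24 × 47 = 1128

MCXXVIII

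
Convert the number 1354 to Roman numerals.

Convert 1354 to Roman numerals:
  1354 contains 1×1000 (M)
  354 contains 3×100 (CCC)
  54 contains 1×50 (L)
  4 contains 1×4 (IV)

MCCCLIV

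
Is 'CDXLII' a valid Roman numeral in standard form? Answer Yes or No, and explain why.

'CDXLII': Check the rules: uses only the symbols I, V, X, L, C, D, M; no symbol is repeated more than three times in a row; V, L and D each appear at most once; the only places a smaller symbol precedes a larger one are the allowed subtractive pairs CD, XL, the symbol right after such a pair (if any) is smaller than the pair's first symbol, and otherwise the values never increase from left to right. Value: CD (400) + XL (40) + I (1) + I (1) = 442. So it is a valid standard Roman numeral.

Yes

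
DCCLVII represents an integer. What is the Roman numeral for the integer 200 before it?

DCCLVII = 757
757 - 200 = 557

DLVII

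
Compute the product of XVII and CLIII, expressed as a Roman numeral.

XVII = 17
CLIII = 153
17 × 153 = 2601

MMDCI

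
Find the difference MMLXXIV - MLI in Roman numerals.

MMLXXIV = 2074
MLI = 1051
2074 - 1051 = 1023

MXXIII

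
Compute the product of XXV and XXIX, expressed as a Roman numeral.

XXV = 25
XXIX = 29
25 × 29 = 725

DCCXXV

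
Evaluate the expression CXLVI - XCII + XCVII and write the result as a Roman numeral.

CXLVI = 146, XCII = 92, XCVII = 97
146 - 92 = 54
54 + 97 = 151

CLI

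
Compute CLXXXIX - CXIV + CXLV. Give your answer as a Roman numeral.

CLXXXIX = 189, CXIV = 114, CXLV = 145
189 - 114 = 75
75 + 145 = 220

CCXX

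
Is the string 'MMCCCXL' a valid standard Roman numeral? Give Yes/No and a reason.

'MMCCCXL': Check the rules: uses only the symbols I, V, X, L, C, D, M; no symbol is repeated more than three times in a row; V, L and D each appear at most once; the only place a smaller symbol precedes a larger one is the allowed subtractive pair XL, the symbol right after such a pair (if any) is smaller than the pair's first symbol, and otherwise the values never increase from left to right. Value: M (1000) + M (1000) + C (100) + C (100) + C (100) + XL (40) = 2340. So it is a valid standard Roman numeral.

Yes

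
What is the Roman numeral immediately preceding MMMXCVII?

MMMXCVII = 3097; previous is 3096

MMMXCVI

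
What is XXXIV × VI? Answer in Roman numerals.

XXXIV = 34
VI = 6
34 × 6 = 204

CCIV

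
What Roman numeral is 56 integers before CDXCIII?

CDXCIII = 493
493 - 56 = 437

CDXXXVII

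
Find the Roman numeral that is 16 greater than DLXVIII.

DLXVIII = 568
568 + 16 = 584

DLXXXIV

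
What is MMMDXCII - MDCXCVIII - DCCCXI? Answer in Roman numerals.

MMMDXCII = 3592, MDCXCVIII = 1698, DCCCXI = 811
3592 - 1698 = 1894
1894 - 811 = 1083

MLXXXIII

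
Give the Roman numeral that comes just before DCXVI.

DCXVI = 616; previous is 615

DCXV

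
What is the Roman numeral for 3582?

Convert 3582 to Roman numerals:
  3582 contains 3×1000 (MMM)
  582 contains 1×500 (D)
  82 contains 1×50 (L)
  32 contains 3×10 (XXX)
  2 contains 2×1 (II)

MMMDLXXXII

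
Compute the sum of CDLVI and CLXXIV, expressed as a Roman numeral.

CDLVI = 456
CLXXIV = 174
456 + 174 = 630

DCXXX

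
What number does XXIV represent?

XXIV: X=10, X=10, IV=4
10 + 10 + 4 = 24

24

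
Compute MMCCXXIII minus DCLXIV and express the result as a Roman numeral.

MMCCXXIII = 2223
DCLXIV = 664
2223 - 664 = 1559

MDLIX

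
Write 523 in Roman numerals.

Convert 523 to Roman numerals:
  523 contains 1×500 (D)
  23 contains 2×10 (XX)
  3 contains 3×1 (III)

DXXIII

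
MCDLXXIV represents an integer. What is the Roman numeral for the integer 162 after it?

MCDLXXIV = 1474
1474 + 162 = 1636

MDCXXXVI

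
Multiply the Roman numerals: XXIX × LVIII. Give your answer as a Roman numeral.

XXIX = 29
LVIII = 58
29 × 58 = 1682

MDCLXXXII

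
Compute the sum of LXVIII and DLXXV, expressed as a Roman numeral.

LXVIII = 68
DLXXV = 575
68 + 575 = 643

DCXLIII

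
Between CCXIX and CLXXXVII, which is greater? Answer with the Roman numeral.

CCXIX = 219
CLXXXVII = 187
219 is larger

CCXIX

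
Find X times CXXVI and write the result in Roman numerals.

X = 10
CXXVI = 126
10 × 126 = 1260

MCCLX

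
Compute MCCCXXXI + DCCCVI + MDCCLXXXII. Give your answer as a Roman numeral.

MCCCXXXI = 1331, DCCCVI = 806, MDCCLXXXII = 1782
1331 + 806 = 2137
2137 + 1782 = 3919

MMMCMXIX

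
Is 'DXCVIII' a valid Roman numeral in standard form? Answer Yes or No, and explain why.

'DXCVIII': Check the rules: uses only the symbols I, V, X, L, C, D, M; no symbol is repeated more than three times in a row; V, L and D each appear at most once; the only place a smaller symbol precedes a larger one is the allowed subtractive pair XC, the symbol right after such a pair (if any) is smaller than the pair's first symbol, and otherwise the values never increase from left to right. Value: D (500) + XC (90) + V (5) + I (1) + I (1) + I (1) = 598. So it is a valid standard Roman numeral.

Yes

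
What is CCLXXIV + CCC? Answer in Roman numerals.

CCLXXIV = 274
CCC = 300
274 + 300 = 574

DLXXIV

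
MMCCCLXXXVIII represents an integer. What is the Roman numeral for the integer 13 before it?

MMCCCLXXXVIII = 2388
2388 - 13 = 2375

MMCCCLXXV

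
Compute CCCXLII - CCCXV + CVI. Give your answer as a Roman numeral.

CCCXLII = 342, CCCXV = 315, CVI = 106
342 - 315 = 27
27 + 106 = 133

CXXXIII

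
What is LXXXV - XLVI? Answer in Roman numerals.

LXXXV = 85
XLVI = 46
85 - 46 = 39

XXXIX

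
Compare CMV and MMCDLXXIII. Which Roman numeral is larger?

CMV = 905
MMCDLXXIII = 2473
2473 is larger

MMCDLXXIII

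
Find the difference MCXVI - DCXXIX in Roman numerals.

MCXVI = 1116
DCXXIX = 629
1116 - 629 = 487

CDLXXXVII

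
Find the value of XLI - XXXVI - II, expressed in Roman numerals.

XLI = 41, XXXVI = 36, II = 2
41 - 36 = 5
5 - 2 = 3

III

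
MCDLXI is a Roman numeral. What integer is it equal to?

MCDLXI: M=1000, CD=400, L=50, X=10, I=1
1000 + 400 + 50 + 10 + 1 = 1461

1461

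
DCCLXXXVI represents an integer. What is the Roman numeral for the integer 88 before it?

DCCLXXXVI = 786
786 - 88 = 698

DCXCVIII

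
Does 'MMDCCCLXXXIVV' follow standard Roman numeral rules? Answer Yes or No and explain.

'MMDCCCLXXXIVV': V should not appear more than once

No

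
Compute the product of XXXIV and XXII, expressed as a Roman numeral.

XXXIV = 34
XXII = 22
34 × 22 = 748

DCCXLVIII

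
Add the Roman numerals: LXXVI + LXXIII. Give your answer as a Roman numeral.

LXXVI = 76
LXXIII = 73
76 + 73 = 149

CXLIX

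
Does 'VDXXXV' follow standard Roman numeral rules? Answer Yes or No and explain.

'VDXXXV': V should not appear more than once

No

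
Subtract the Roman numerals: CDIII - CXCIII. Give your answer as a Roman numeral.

CDIII = 403
CXCIII = 193
403 - 193 = 210

CCX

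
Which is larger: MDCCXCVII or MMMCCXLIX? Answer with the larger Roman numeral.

MDCCXCVII = 1797
MMMCCXLIX = 3249
3249 is larger

MMMCCXLIX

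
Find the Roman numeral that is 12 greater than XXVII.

XXVII = 27
27 + 12 = 39

XXXIX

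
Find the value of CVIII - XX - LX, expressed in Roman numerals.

CVIII = 108, XX = 20, LX = 60
108 - 20 = 88
88 - 60 = 28

XXVIII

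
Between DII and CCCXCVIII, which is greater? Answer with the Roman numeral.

DII = 502
CCCXCVIII = 398
502 is larger

DII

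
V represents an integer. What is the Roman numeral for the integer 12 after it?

V = 5
5 + 12 = 17

XVII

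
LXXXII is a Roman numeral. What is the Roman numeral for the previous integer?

LXXXII = 82, so the previous integer is 82 - 1 = 81

LXXXI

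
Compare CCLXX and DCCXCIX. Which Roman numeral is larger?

CCLXX = 270
DCCXCIX = 799
799 is larger

DCCXCIX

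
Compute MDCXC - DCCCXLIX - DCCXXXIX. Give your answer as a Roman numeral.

MDCXC = 1690, DCCCXLIX = 849, DCCXXXIX = 739
1690 - 849 = 841
841 - 739 = 102

CII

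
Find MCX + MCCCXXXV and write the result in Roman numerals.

MCX = 1110
MCCCXXXV = 1335
1110 + 1335 = 2445

MMCDXLV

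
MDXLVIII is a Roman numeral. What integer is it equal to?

MDXLVIII: M=1000, D=500, XL=40, V=5, I=1, I=1, I=1
1000 + 500 + 40 + 5 + 1 + 1 + 1 = 1548

1548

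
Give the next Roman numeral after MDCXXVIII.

MDCXXVIII = 1628, so the next integer is 1628 + 1 = 1629

MDCXXIX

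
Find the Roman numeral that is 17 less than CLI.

CLI = 151
151 - 17 = 134

CXXXIV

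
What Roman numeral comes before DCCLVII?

DCCLVII = 757; previous is 756

DCCLVI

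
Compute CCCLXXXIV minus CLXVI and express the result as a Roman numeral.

CCCLXXXIV = 384
CLXVI = 166
384 - 166 = 218

CCXVIII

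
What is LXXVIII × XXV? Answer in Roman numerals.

LXXVIII = 78
XXV = 25
78 × 25 = 1950

MCML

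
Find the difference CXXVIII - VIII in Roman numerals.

CXXVIII = 128
VIII = 8
128 - 8 = 120

CXX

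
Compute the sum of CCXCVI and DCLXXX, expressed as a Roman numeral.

CCXCVI = 296
DCLXXX = 680
296 + 680 = 976

CMLXXVI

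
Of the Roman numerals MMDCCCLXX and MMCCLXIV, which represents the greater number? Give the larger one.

MMDCCCLXX = 2870
MMCCLXIV = 2264
2870 is larger

MMDCCCLXX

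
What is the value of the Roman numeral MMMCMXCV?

MMMCMXCV: M=1000, M=1000, M=1000, CM=900, XC=90, V=5
1000 + 1000 + 1000 + 900 + 90 + 5 = 3995

3995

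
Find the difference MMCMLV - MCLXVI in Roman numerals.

MMCMLV = 2955
MCLXVI = 1166
2955 - 1166 = 1789

MDCCLXXXIX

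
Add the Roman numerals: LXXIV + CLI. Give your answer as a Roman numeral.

LXXIV = 74
CLI = 151
74 + 151 = 225

CCXXV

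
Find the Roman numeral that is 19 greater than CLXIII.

CLXIII = 163
163 + 19 = 182

CLXXXII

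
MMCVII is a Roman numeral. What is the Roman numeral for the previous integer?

MMCVII = 2107; previous is 2106

MMCVI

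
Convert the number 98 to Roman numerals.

Convert 98 to Roman numerals:
  98 contains 1×90 (XC)
  8 contains 1×5 (V)
  3 contains 3×1 (III)

XCVIII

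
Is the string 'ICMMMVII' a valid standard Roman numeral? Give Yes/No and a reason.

'ICMMMVII': Invalid subtractive combination: IC

No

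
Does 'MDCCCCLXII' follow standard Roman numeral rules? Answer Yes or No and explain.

'MDCCCCLXII': More than 3 consecutive C's

No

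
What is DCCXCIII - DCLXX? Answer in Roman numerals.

DCCXCIII = 793
DCLXX = 670
793 - 670 = 123

CXXIII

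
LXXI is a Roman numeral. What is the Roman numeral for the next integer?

LXXI = 71, so the next integer is 71 + 1 = 72

LXXII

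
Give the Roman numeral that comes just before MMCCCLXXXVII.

MMCCCLXXXVII = 2387, so the previous integer is 2387 - 1 = 2386

MMCCCLXXXVI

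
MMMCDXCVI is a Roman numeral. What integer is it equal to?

MMMCDXCVI: M=1000, M=1000, M=1000, CD=400, XC=90, V=5, I=1
1000 + 1000 + 1000 + 400 + 90 + 5 + 1 = 3496

3496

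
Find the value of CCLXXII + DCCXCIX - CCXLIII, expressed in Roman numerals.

CCLXXII = 272, DCCXCIX = 799, CCXLIII = 243
272 + 799 = 1071
1071 - 243 = 828

DCCCXXVIII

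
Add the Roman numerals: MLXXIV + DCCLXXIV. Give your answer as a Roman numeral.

MLXXIV = 1074
DCCLXXIV = 774
1074 + 774 = 1848

MDCCCXLVIII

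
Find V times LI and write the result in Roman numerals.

V = 5
LI = 51
5 × 51 = 255

CCLV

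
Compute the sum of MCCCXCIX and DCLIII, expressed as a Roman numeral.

MCCCXCIX = 1399
DCLIII = 653
1399 + 653 = 2052

MMLII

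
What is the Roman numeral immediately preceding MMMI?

MMMI = 3001, so the previous integer is 3001 - 1 = 3000

MMM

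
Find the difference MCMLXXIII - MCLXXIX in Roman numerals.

MCMLXXIII = 1973
MCLXXIX = 1179
1973 - 1179 = 794

DCCXCIV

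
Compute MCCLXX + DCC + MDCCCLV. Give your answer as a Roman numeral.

MCCLXX = 1270, DCC = 700, MDCCCLV = 1855
1270 + 700 = 1970
1970 + 1855 = 3825

MMMDCCCXXV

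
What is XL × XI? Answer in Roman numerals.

XL = 40
XI = 11
40 × 11 = 440

CDXL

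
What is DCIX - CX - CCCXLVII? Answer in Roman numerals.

DCIX = 609, CX = 110, CCCXLVII = 347
609 - 110 = 499
499 - 347 = 152

CLII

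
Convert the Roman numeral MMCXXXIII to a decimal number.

MMCXXXIII: M=1000, M=1000, C=100, X=10, X=10, X=10, I=1, I=1, I=1
1000 + 1000 + 100 + 10 + 10 + 10 + 1 + 1 + 1 = 2133

2133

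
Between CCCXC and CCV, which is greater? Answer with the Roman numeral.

CCCXC = 390
CCV = 205
390 is larger

CCCXC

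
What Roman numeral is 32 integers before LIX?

LIX = 59
59 - 32 = 27

XXVII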